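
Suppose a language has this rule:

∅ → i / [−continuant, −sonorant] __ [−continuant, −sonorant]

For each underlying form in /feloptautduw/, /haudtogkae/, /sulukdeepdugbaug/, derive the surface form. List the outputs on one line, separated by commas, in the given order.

felopitautiduw, hauditogikae, sulukideepidugibaug

/feloptautduw/: /p/ and /t/ form a stop–stop cluster, so [i] is inserted between them. /t/ and /d/ form a stop–stop cluster, so [i] is inserted between them. → [felopitautiduw].
/haudtogkae/: /d/ and /t/ form a stop–stop cluster, so [i] is inserted between them. /g/ and /k/ form a stop–stop cluster, so [i] is inserted between them. → [hauditogikae].
/sulukdeepdugbaug/: /k/ and /d/ form a stop–stop cluster, so [i] is inserted between them. /p/ and /d/ form a stop–stop cluster, so [i] is inserted between them. /g/ and /b/ form a stop–stop cluster, so [i] is inserted between them. → [sulukideepidugibaug].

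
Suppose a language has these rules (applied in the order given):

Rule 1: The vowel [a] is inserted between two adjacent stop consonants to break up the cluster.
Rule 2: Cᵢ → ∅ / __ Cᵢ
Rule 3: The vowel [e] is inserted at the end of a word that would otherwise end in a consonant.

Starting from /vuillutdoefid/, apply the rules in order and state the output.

Rule 1 (stop-cluster a-epenthesis): /t/ and /d/ form a stop–stop cluster, so [a] is inserted between them. /vuillutdoefid/ → vuillutadoefid.
Rule 2 (degemination): /ll/ is a geminate; the first /l/ deletes. /vuillutadoefid/ → vuilutadoefid.
Rule 3 (final e-epenthesis): the form ends in the consonant /d/, so [e] is inserted word-finally. /vuilutadoefid/ → vuilutadoefide.

vuilutadoefide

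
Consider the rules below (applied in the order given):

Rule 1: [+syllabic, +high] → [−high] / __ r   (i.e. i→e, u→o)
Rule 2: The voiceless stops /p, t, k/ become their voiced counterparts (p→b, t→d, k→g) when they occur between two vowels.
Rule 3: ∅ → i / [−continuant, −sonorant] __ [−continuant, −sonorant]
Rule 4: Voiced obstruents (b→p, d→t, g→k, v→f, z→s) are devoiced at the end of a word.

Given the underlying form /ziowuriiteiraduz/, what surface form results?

Rule 1 (pre-rhotic lowering): /u/ is a high vowel immediately before /r/, so it lowers to [o]. /i/ is a high vowel immediately before /r/, so it lowers to [e]. /ziowuriiteiraduz/ → zioworiiteeraduz.
Rule 2 (intervocalic voicing): /t/ is a voiceless stop between vowels /i/ and /e/, so it voices to [d]. /zioworiiteeraduz/ → zioworiideeraduz.
Rule 3 (stop-cluster i-epenthesis): no segment meets the environment; /zioworiideeraduz/ is unchanged.
Rule 4 (final devoicing): /z/ is a voiced obstruent in word-final position, so it devoices to [s]. /zioworiideeraduz/ → zioworiideeradus.

zioworiideeradus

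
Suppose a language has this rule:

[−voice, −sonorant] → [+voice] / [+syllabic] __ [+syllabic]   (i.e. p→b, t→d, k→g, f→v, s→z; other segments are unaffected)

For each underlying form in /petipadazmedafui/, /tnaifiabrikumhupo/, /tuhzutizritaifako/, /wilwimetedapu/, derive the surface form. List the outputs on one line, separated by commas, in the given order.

pedibadazmedavui, tnaiviabrigumhubo, tuhzudizridaivago, wilwimededabu

/petipadazmedafui/: /t/ is a voiceless obstruent between vowels /e/ and /i/, so it voices to [d]. /p/ is a voiceless obstruent between vowels /i/ and /a/, so it voices to [b]. /f/ is a voiceless obstruent between vowels /a/ and /u/, so it voices to [v]. → [pedibadazmedavui].
/tnaifiabrikumhupo/: /f/ is a voiceless obstruent between vowels /i/ and /i/, so it voices to [v]. /k/ is a voiceless obstruent between vowels /i/ and /u/, so it voices to [g]. /p/ is a voiceless obstruent between vowels /u/ and /o/, so it voices to [b]. → [tnaiviabrigumhubo].
/tuhzutizritaifako/: /t/ is a voiceless obstruent between vowels /u/ and /i/, so it voices to [d]. /t/ is a voiceless obstruent between vowels /i/ and /a/, so it voices to [d]. /f/ is a voiceless obstruent between vowels /i/ and /a/, so it voices to [v]. /k/ is a voiceless obstruent between vowels /a/ and /o/, so it voices to [g]. → [tuhzudizridaivago].
/wilwimetedapu/: /t/ is a voiceless obstruent between vowels /e/ and /e/, so it voices to [d]. /p/ is a voiceless obstruent between vowels /a/ and /u/, so it voices to [b]. → [wilwimededabu].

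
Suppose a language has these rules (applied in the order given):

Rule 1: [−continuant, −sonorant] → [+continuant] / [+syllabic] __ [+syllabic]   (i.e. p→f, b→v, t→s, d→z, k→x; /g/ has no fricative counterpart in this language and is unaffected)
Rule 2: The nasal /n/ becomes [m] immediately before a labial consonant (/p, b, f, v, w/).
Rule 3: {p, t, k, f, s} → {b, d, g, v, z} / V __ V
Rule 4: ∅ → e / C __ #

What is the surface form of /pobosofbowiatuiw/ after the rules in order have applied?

Rule 1 (intervocalic spirantization): /b/ is a stop between vowels /o/ and /o/, so it spirantizes to the fricative [v]. /t/ is a stop between vowels /a/ and /u/, so it spirantizes to the fricative [s]. /pobosofbowiatuiw/ → povosofbowiasuiw.
Rule 2 (nasal place assimilation): no segment meets the environment; /povosofbowiasuiw/ is unchanged.
Rule 3 (intervocalic voicing): /s/ is a voiceless obstruent between vowels /o/ and /o/, so it voices to [z]. /s/ is a voiceless obstruent between vowels /a/ and /u/, so it voices to [z]. /povosofbowiasuiw/ → povozofbowiazuiw.
Rule 4 (final e-epenthesis): the form ends in the consonant /w/, so [e] is inserted word-finally. /povozofbowiazuiw/ → povozofbowiazuiwe.

povozofbowiazuiwe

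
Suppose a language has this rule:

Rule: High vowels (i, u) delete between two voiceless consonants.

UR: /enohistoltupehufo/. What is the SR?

/i/ is a high vowel flanked by voiceless consonants /h/ and /s/, so it deletes.
/u/ is a high vowel flanked by voiceless consonants /t/ and /p/, so it deletes.
/u/ is a high vowel flanked by voiceless consonants /h/ and /f/, so it deletes.
Surface form: [enohstoltpehfo].

enohstoltpehfo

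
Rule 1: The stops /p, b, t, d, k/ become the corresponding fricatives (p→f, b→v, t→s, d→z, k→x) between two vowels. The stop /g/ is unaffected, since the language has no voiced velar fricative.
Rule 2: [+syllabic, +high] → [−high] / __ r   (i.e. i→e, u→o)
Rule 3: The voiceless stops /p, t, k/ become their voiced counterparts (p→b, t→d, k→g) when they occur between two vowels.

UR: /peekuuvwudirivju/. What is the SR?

Rule 1 (intervocalic spirantization): /k/ is a stop between vowels /e/ and /u/, so it spirantizes to the fricative [x]. /d/ is a stop between vowels /u/ and /i/, so it spirantizes to the fricative [z]. /peekuuvwudirivju/ → peexuuvwuzirivju.
Rule 2 (pre-rhotic lowering): /i/ is a high vowel immediately before /r/, so it lowers to [e]. /peexuuvwuzirivju/ → peexuuvwuzerivju.
Rule 3 (intervocalic voicing): no segment meets the environment; /peexuuvwuzerivju/ is unchanged.

peexuuvwuzerivju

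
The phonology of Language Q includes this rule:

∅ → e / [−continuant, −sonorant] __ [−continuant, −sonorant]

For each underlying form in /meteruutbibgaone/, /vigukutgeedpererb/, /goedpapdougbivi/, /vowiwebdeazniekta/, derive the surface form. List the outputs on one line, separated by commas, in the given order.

meteruutebibegaone, vigukutegeedepererb, goedepapedougebivi, vowiwebedeaznieketa

/meteruutbibgaone/: /t/ and /b/ form a stop–stop cluster, so [e] is inserted between them. /b/ and /g/ form a stop–stop cluster, so [e] is inserted between them. → [meteruutebibegaone].
/vigukutgeedpererb/: /t/ and /g/ form a stop–stop cluster, so [e] is inserted between them. /d/ and /p/ form a stop–stop cluster, so [e] is inserted between them. → [vigukutegeedepererb].
/goedpapdougbivi/: /d/ and /p/ form a stop–stop cluster, so [e] is inserted between them. /p/ and /d/ form a stop–stop cluster, so [e] is inserted between them. /g/ and /b/ form a stop–stop cluster, so [e] is inserted between them. → [goedepapedougebivi].
/vowiwebdeazniekta/: /b/ and /d/ form a stop–stop cluster, so [e] is inserted between them. /k/ and /t/ form a stop–stop cluster, so [e] is inserted between them. → [vowiwebedeaznieketa].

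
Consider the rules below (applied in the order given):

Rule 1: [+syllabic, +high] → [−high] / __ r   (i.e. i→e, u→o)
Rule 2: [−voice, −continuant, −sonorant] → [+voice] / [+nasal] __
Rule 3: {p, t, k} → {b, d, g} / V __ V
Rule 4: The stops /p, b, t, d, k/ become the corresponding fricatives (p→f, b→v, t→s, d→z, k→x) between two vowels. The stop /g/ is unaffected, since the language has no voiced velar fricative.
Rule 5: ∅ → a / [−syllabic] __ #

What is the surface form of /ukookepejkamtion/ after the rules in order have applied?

ugoogevejkamdiona

Rule 1 (pre-rhotic lowering): no segment meets the environment; /ukookepejkamtion/ is unchanged.
Rule 2 (post-nasal voicing): /t/ is a voiceless stop immediately after the nasal /m/, so it voices to [d]. /ukookepejkamtion/ → ukookepejkamdion.
Rule 3 (intervocalic voicing): /k/ is a voiceless stop between vowels /u/ and /o/, so it voices to [g]. /k/ is a voiceless stop between vowels /o/ and /e/, so it voices to [g]. /p/ is a voiceless stop between vowels /e/ and /e/, so it voices to [b]. /ukookepejkamdion/ → ugoogebejkamdion.
Rule 4 (intervocalic spirantization): /b/ is a stop between vowels /e/ and /e/, so it spirantizes to the fricative [v]. /ugoogebejkamdion/ → ugoogevejkamdion.
Rule 5 (final a-epenthesis): the form ends in the consonant /n/, so [a] is inserted word-finally. /ugoogevejkamdion/ → ugoogevejkamdiona.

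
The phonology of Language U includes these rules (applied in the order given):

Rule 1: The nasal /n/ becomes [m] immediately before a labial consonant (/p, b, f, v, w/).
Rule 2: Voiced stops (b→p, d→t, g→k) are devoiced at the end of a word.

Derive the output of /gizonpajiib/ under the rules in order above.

gizompajiip

Rule 1 (nasal place assimilation): /n/ precedes the labial consonant /p/, so it assimilates in place to [m]. /gizonpajiib/ → gizompajiib.
Rule 2 (final devoicing): /b/ is a voiced stop in word-final position, so it devoices to [p]. /gizompajiib/ → gizompajiip.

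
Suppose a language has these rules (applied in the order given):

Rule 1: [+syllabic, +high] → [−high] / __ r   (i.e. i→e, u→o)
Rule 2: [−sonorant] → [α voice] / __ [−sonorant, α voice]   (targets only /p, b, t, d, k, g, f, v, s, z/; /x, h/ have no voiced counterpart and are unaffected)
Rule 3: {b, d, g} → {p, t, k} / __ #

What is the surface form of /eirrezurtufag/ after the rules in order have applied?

eerrezortufak

Rule 1 (pre-rhotic lowering): /i/ is a high vowel immediately before /r/, so it lowers to [e]. /u/ is a high vowel immediately before /r/, so it lowers to [o]. /eirrezurtufag/ → eerrezortufag.
Rule 2 (regressive voicing assimilation): no segment meets the environment; /eerrezortufag/ is unchanged.
Rule 3 (final devoicing): /g/ is a voiced stop in word-final position, so it devoices to [k]. /eerrezortufag/ → eerrezortufak.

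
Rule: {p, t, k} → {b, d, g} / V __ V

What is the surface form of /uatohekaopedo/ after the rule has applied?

uadohegaobedo

/t/ is a voiceless stop between vowels /a/ and /o/, so it voices to [d].
/k/ is a voiceless stop between vowels /e/ and /a/, so it voices to [g].
/p/ is a voiceless stop between vowels /o/ and /e/, so it voices to [b].
Surface form: [uadohegaobedo].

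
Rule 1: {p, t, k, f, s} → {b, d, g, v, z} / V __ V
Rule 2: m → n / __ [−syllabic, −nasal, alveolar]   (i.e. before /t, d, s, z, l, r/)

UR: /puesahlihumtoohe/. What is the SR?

puezahlihuntoohe

Rule 1 (intervocalic voicing): /s/ is a voiceless obstruent between vowels /e/ and /a/, so it voices to [z]. /puesahlihumtoohe/ → puezahlihumtoohe.
Rule 2 (nasal place assimilation): /m/ precedes the alveolar consonant /t/, so it assimilates in place to [n]. /puezahlihumtoohe/ → puezahlihuntoohe.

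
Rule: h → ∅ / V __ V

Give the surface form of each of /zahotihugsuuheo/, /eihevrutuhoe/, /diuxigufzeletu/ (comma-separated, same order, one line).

zaotiugsuueo, eievrutuoe, diuxigufzeletu

/zahotihugsuuheo/: /h/ occurs between vowels /a/ and /o/, so it deletes. /h/ occurs between vowels /i/ and /u/, so it deletes. /h/ occurs between vowels /u/ and /e/, so it deletes. → [zaotiugsuueo].
/eihevrutuhoe/: /h/ occurs between vowels /i/ and /e/, so it deletes. /h/ occurs between vowels /u/ and /o/, so it deletes. → [eievrutuoe].
/diuxigufzeletu/: the rule's environment is not met; surfaces unchanged as [diuxigufzeletu].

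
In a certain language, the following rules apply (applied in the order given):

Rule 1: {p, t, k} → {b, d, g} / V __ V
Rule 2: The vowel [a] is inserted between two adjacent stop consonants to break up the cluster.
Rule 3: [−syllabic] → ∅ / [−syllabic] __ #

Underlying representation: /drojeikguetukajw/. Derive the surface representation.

Rule 1 (intervocalic voicing): /t/ is a voiceless stop between vowels /e/ and /u/, so it voices to [d]. /k/ is a voiceless stop between vowels /u/ and /a/, so it voices to [g]. /drojeikguetukajw/ → drojeikguedugajw.
Rule 2 (stop-cluster a-epenthesis): /k/ and /g/ form a stop–stop cluster, so [a] is inserted between them. /drojeikguedugajw/ → drojeikaguedugajw.
Rule 3 (final cluster simplification): /w/ is the second consonant of a word-final cluster /jw/, so it deletes. /drojeikaguedugajw/ → drojeikaguedugaj.

drojeikaguedugaj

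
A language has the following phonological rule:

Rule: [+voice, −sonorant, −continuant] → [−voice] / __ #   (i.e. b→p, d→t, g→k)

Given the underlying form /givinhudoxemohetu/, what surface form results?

No segment of /givinhudoxemohetu/ meets the structural description of the rule, so the form surfaces unchanged.

givinhudoxemohetu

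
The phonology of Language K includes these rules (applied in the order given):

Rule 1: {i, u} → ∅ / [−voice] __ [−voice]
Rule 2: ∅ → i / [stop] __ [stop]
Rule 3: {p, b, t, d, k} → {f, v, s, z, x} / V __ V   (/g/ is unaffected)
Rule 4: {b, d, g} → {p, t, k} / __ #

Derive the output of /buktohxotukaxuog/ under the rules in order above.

Rule 1 (high vowel syncope): /u/ is a high vowel flanked by voiceless consonants /t/ and /k/, so it deletes. /buktohxotukaxuog/ → buktohxotkaxuog.
Rule 2 (stop-cluster i-epenthesis): /k/ and /t/ form a stop–stop cluster, so [i] is inserted between them. /t/ and /k/ form a stop–stop cluster, so [i] is inserted between them. /buktohxotkaxuog/ → bukitohxotikaxuog.
Rule 3 (intervocalic spirantization): /k/ is a stop between vowels /u/ and /i/, so it spirantizes to the fricative [x]. /t/ is a stop between vowels /i/ and /o/, so it spirantizes to the fricative [s]. /t/ is a stop between vowels /o/ and /i/, so it spirantizes to the fricative [s]. /k/ is a stop between vowels /i/ and /a/, so it spirantizes to the fricative [x]. /bukitohxotikaxuog/ → buxisohxosixaxuog.
Rule 4 (final devoicing): /g/ is a voiced stop in word-final position, so it devoices to [k]. /buxisohxosixaxuog/ → buxisohxosixaxuok.

buxisohxosixaxuok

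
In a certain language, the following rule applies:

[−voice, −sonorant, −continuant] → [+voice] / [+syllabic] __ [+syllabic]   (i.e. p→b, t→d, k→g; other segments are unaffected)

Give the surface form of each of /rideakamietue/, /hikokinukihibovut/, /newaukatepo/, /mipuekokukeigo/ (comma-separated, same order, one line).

rideagamiedue, higoginugihibovut, newaugadebo, mibuegogugeigo

/rideakamietue/: /k/ is a voiceless stop between vowels /a/ and /a/, so it voices to [g]. /t/ is a voiceless stop between vowels /e/ and /u/, so it voices to [d]. → [rideagamiedue].
/hikokinukihibovut/: /k/ is a voiceless stop between vowels /i/ and /o/, so it voices to [g]. /k/ is a voiceless stop between vowels /o/ and /i/, so it voices to [g]. /k/ is a voiceless stop between vowels /u/ and /i/, so it voices to [g]. → [higoginugihibovut].
/newaukatepo/: /k/ is a voiceless stop between vowels /u/ and /a/, so it voices to [g]. /t/ is a voiceless stop between vowels /a/ and /e/, so it voices to [d]. /p/ is a voiceless stop between vowels /e/ and /o/, so it voices to [b]. → [newaugadebo].
/mipuekokukeigo/: /p/ is a voiceless stop between vowels /i/ and /u/, so it voices to [b]. /k/ is a voiceless stop between vowels /e/ and /o/, so it voices to [g]. /k/ is a voiceless stop between vowels /o/ and /u/, so it voices to [g]. /k/ is a voiceless stop between vowels /u/ and /e/, so it voices to [g]. → [mibuegogugeigo].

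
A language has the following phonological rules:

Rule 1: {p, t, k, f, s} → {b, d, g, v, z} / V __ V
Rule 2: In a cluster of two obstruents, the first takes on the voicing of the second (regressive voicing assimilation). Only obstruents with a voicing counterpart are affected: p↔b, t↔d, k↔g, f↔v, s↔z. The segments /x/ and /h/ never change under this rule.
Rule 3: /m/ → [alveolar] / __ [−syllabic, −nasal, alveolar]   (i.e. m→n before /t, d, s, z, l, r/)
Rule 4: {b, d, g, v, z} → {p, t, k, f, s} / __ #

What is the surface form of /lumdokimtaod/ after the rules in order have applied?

lundogintaot

Rule 1 (intervocalic voicing): /k/ is a voiceless obstruent between vowels /o/ and /i/, so it voices to [g]. /lumdokimtaod/ → lumdogimtaod.
Rule 2 (regressive voicing assimilation): no segment meets the environment; /lumdogimtaod/ is unchanged.
Rule 3 (nasal place assimilation): /m/ precedes the alveolar consonant /d/, so it assimilates in place to [n]. /m/ precedes the alveolar consonant /t/, so it assimilates in place to [n]. /lumdogimtaod/ → lundogintaod.
Rule 4 (final devoicing): /d/ is a voiced obstruent in word-final position, so it devoices to [t]. /lundogintaod/ → lundogintaot.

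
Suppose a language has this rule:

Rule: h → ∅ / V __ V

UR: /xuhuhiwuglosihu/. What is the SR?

xuuiwuglosiu

/h/ occurs between vowels /u/ and /u/, so it deletes.
/h/ occurs between vowels /u/ and /i/, so it deletes.
/h/ occurs between vowels /i/ and /u/, so it deletes.
Surface form: [xuuiwuglosiu].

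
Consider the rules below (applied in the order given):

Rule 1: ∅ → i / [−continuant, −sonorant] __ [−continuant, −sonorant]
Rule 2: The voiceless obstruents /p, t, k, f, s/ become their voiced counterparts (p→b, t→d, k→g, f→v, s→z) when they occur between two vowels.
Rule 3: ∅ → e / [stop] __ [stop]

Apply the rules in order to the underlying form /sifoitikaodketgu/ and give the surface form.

Rule 1 (stop-cluster i-epenthesis): /d/ and /k/ form a stop–stop cluster, so [i] is inserted between them. /t/ and /g/ form a stop–stop cluster, so [i] is inserted between them. /sifoitikaodketgu/ → sifoitikaodiketigu.
Rule 2 (intervocalic voicing): /f/ is a voiceless obstruent between vowels /i/ and /o/, so it voices to [v]. /t/ is a voiceless obstruent between vowels /i/ and /i/, so it voices to [d]. /k/ is a voiceless obstruent between vowels /i/ and /a/, so it voices to [g]. /k/ is a voiceless obstruent between vowels /i/ and /e/, so it voices to [g]. /t/ is a voiceless obstruent between vowels /e/ and /i/, so it voices to [d]. /sifoitikaodiketigu/ → sivoidigaodigedigu.
Rule 3 (stop-cluster e-epenthesis): no segment meets the environment; /sivoidigaodigedigu/ is unchanged.

sivoidigaodigedigu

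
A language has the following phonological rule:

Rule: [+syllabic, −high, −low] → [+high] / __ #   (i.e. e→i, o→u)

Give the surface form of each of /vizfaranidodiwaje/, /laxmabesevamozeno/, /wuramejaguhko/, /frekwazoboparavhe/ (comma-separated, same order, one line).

/vizfaranidodiwaje/: /e/ is a mid vowel in word-final position, so it raises to [i]. → [vizfaranidodiwaji].
/laxmabesevamozeno/: /o/ is a mid vowel in word-final position, so it raises to [u]. → [laxmabesevamozenu].
/wuramejaguhko/: /o/ is a mid vowel in word-final position, so it raises to [u]. → [wuramejaguhku].
/frekwazoboparavhe/: /e/ is a mid vowel in word-final position, so it raises to [i]. → [frekwazoboparavhi].

vizfaranidodiwaji, laxmabesevamozenu, wuramejaguhku, frekwazoboparavhi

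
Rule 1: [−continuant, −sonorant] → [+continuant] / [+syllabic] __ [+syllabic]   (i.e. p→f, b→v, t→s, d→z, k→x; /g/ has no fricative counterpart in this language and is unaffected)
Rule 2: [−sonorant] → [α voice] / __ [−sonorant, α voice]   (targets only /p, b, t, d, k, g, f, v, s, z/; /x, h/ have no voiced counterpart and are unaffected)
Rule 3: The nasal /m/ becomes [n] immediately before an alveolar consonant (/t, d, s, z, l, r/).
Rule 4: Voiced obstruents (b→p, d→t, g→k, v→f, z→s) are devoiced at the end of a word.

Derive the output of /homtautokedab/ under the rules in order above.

hontausoxezap

Rule 1 (intervocalic spirantization): /t/ is a stop between vowels /u/ and /o/, so it spirantizes to the fricative [s]. /k/ is a stop between vowels /o/ and /e/, so it spirantizes to the fricative [x]. /d/ is a stop between vowels /e/ and /a/, so it spirantizes to the fricative [z]. /homtautokedab/ → homtausoxezab.
Rule 2 (regressive voicing assimilation): no segment meets the environment; /homtausoxezab/ is unchanged.
Rule 3 (nasal place assimilation): /m/ precedes the alveolar consonant /t/, so it assimilates in place to [n]. /homtausoxezab/ → hontausoxezab.
Rule 4 (final devoicing): /b/ is a voiced obstruent in word-final position, so it devoices to [p]. /hontausoxezab/ → hontausoxezap.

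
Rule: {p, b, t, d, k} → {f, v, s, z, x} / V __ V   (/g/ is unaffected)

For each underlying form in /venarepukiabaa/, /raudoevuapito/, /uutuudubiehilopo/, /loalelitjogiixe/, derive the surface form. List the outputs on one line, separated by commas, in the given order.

venarefuxiavaa, rauzoevuafiso, uusuuzuviehilofo, loalelitjogiixe

/venarepukiabaa/: /p/ is a stop between vowels /e/ and /u/, so it spirantizes to the fricative [f]. /k/ is a stop between vowels /u/ and /i/, so it spirantizes to the fricative [x]. /b/ is a stop between vowels /a/ and /a/, so it spirantizes to the fricative [v]. → [venarefuxiavaa].
/raudoevuapito/: /d/ is a stop between vowels /u/ and /o/, so it spirantizes to the fricative [z]. /p/ is a stop between vowels /a/ and /i/, so it spirantizes to the fricative [f]. /t/ is a stop between vowels /i/ and /o/, so it spirantizes to the fricative [s]. → [rauzoevuafiso].
/uutuudubiehilopo/: /t/ is a stop between vowels /u/ and /u/, so it spirantizes to the fricative [s]. /d/ is a stop between vowels /u/ and /u/, so it spirantizes to the fricative [z]. /b/ is a stop between vowels /u/ and /i/, so it spirantizes to the fricative [v]. /p/ is a stop between vowels /o/ and /o/, so it spirantizes to the fricative [f]. → [uusuuzuviehilofo].
/loalelitjogiixe/: the rule's environment is not met; surfaces unchanged as [loalelitjogiixe].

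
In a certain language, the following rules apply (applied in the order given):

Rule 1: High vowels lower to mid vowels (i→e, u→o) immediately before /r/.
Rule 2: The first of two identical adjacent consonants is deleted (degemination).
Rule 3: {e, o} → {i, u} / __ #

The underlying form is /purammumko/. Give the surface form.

poramumku

Rule 1 (pre-rhotic lowering): /u/ is a high vowel immediately before /r/, so it lowers to [o]. /purammumko/ → porammumko.
Rule 2 (degemination): /mm/ is a geminate; the first /m/ deletes. /porammumko/ → poramumko.
Rule 3 (final vowel raising): /o/ is a mid vowel in word-final position, so it raises to [u]. /poramumko/ → poramumku.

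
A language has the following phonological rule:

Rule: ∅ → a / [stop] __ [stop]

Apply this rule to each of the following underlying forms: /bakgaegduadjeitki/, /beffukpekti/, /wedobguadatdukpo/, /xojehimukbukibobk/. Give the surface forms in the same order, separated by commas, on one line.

/bakgaegduadjeitki/: /k/ and /g/ form a stop–stop cluster, so [a] is inserted between them. /g/ and /d/ form a stop–stop cluster, so [a] is inserted between them. /t/ and /k/ form a stop–stop cluster, so [a] is inserted between them. → [bakagaegaduadjeitaki].
/beffukpekti/: /k/ and /p/ form a stop–stop cluster, so [a] is inserted between them. /k/ and /t/ form a stop–stop cluster, so [a] is inserted between them. → [beffukapekati].
/wedobguadatdukpo/: /b/ and /g/ form a stop–stop cluster, so [a] is inserted between them. /t/ and /d/ form a stop–stop cluster, so [a] is inserted between them. /k/ and /p/ form a stop–stop cluster, so [a] is inserted between them. → [wedobaguadatadukapo].
/xojehimukbukibobk/: /k/ and /b/ form a stop–stop cluster, so [a] is inserted between them. /b/ and /k/ form a stop–stop cluster, so [a] is inserted between them. → [xojehimukabukibobak].

bakagaegaduadjeitaki, beffukapekati, wedobaguadatadukapo, xojehimukabukibobak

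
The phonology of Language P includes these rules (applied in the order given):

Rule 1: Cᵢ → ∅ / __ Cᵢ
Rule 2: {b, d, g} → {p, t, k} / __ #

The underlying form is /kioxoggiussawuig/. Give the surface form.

Rule 1 (degemination): /gg/ is a geminate; the first /g/ deletes. /ss/ is a geminate; the first /s/ deletes. /kioxoggiussawuig/ → kioxogiusawuig.
Rule 2 (final devoicing): /g/ is a voiced stop in word-final position, so it devoices to [k]. /kioxogiusawuig/ → kioxogiusawuik.

kioxogiusawuik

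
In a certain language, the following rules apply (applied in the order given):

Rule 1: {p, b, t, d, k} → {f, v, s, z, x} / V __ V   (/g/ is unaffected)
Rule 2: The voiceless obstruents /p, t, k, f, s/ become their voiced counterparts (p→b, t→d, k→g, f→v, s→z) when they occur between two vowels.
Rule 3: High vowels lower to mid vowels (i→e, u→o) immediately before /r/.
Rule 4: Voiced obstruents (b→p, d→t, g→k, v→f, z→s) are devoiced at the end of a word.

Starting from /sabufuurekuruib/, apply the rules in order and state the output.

savuvuorexoruip

Rule 1 (intervocalic spirantization): /b/ is a stop between vowels /a/ and /u/, so it spirantizes to the fricative [v]. /k/ is a stop between vowels /e/ and /u/, so it spirantizes to the fricative [x]. /sabufuurekuruib/ → savufuurexuruib.
Rule 2 (intervocalic voicing): /f/ is a voiceless obstruent between vowels /u/ and /u/, so it voices to [v]. /savufuurexuruib/ → savuvuurexuruib.
Rule 3 (pre-rhotic lowering): /u/ is a high vowel immediately before /r/, so it lowers to [o]. /u/ is a high vowel immediately before /r/, so it lowers to [o]. /savuvuurexuruib/ → savuvuorexoruib.
Rule 4 (final devoicing): /b/ is a voiced obstruent in word-final position, so it devoices to [p]. /savuvuorexoruib/ → savuvuorexoruip.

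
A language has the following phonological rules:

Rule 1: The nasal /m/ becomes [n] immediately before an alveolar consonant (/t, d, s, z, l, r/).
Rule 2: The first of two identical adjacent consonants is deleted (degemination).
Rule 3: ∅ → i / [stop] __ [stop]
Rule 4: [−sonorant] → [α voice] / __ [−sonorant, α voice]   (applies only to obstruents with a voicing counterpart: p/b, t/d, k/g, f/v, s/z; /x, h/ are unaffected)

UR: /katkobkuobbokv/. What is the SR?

Rule 1 (nasal place assimilation): no segment meets the environment; /katkobkuobbokv/ is unchanged.
Rule 2 (degemination): /bb/ is a geminate; the first /b/ deletes. /katkobkuobbokv/ → katkobkuobokv.
Rule 3 (stop-cluster i-epenthesis): /t/ and /k/ form a stop–stop cluster, so [i] is inserted between them. /b/ and /k/ form a stop–stop cluster, so [i] is inserted between them. /katkobkuobokv/ → katikobikuobokv.
Rule 4 (regressive voicing assimilation): /k/ precedes the voiced obstruent /v/, so it voices to [g] by assimilation. /katikobikuobokv/ → katikobikuobogv.

katikobikuobogv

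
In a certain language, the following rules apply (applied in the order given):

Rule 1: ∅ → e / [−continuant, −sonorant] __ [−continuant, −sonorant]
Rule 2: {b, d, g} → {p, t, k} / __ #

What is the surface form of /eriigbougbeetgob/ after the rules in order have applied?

Rule 1 (stop-cluster e-epenthesis): /g/ and /b/ form a stop–stop cluster, so [e] is inserted between them. /g/ and /b/ form a stop–stop cluster, so [e] is inserted between them. /t/ and /g/ form a stop–stop cluster, so [e] is inserted between them. /eriigbougbeetgob/ → eriigebougebeetegob.
Rule 2 (final devoicing): /b/ is a voiced stop in word-final position, so it devoices to [p]. /eriigebougebeetegob/ → eriigebougebeetegop.

eriigebougebeetegop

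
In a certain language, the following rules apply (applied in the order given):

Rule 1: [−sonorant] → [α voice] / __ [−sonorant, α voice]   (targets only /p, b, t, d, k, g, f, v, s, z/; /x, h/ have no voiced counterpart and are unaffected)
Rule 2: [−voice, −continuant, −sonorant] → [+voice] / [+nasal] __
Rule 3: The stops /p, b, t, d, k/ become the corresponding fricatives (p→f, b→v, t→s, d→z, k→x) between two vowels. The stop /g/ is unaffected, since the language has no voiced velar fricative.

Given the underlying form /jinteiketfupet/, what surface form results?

Rule 1 (regressive voicing assimilation): no segment meets the environment; /jinteiketfupet/ is unchanged.
Rule 2 (post-nasal voicing): /t/ is a voiceless stop immediately after the nasal /n/, so it voices to [d]. /jinteiketfupet/ → jindeiketfupet.
Rule 3 (intervocalic spirantization): /k/ is a stop between vowels /i/ and /e/, so it spirantizes to the fricative [x]. /p/ is a stop between vowels /u/ and /e/, so it spirantizes to the fricative [f]. /jindeiketfupet/ → jindeixetfufet.

jindeixetfufet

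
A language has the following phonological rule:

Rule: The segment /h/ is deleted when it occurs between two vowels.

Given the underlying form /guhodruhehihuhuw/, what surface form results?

guodrueiuuw

/h/ occurs between vowels /u/ and /o/, so it deletes.
/h/ occurs between vowels /u/ and /e/, so it deletes.
/h/ occurs between vowels /e/ and /i/, so it deletes.
/h/ occurs between vowels /i/ and /u/, so it deletes.
/h/ occurs between vowels /u/ and /u/, so it deletes.
Surface form: [guodrueiuuw].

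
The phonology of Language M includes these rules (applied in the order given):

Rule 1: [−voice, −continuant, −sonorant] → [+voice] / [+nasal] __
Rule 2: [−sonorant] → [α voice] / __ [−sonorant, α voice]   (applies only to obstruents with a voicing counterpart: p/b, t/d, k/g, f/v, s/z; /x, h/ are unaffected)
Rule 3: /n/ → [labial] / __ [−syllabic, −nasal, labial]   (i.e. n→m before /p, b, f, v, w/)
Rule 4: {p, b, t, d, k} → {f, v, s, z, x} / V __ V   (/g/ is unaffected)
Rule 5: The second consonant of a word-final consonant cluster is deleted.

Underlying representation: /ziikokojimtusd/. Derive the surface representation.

Rule 1 (post-nasal voicing): /t/ is a voiceless stop immediately after the nasal /m/, so it voices to [d]. /ziikokojimtusd/ → ziikokojimdusd.
Rule 2 (regressive voicing assimilation): /s/ precedes the voiced obstruent /d/, so it voices to [z] by assimilation. /ziikokojimdusd/ → ziikokojimduzd.
Rule 3 (nasal place assimilation): no segment meets the environment; /ziikokojimduzd/ is unchanged.
Rule 4 (intervocalic spirantization): /k/ is a stop between vowels /i/ and /o/, so it spirantizes to the fricative [x]. /k/ is a stop between vowels /o/ and /o/, so it spirantizes to the fricative [x]. /ziikokojimduzd/ → ziixoxojimduzd.
Rule 5 (final cluster simplification): /d/ is the second consonant of a word-final cluster /zd/, so it deletes. /ziixoxojimduzd/ → ziixoxojimduz.

ziixoxojimduz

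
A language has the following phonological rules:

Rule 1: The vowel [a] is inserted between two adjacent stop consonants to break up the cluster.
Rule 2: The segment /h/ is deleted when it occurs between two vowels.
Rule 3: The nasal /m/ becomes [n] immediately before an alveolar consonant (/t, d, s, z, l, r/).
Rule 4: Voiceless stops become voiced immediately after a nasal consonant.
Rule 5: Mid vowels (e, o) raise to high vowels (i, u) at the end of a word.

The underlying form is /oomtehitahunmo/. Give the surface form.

Rule 1 (stop-cluster a-epenthesis): no segment meets the environment; /oomtehitahunmo/ is unchanged.
Rule 2 (intervocalic h-deletion): /h/ occurs between vowels /e/ and /i/, so it deletes. /h/ occurs between vowels /a/ and /u/, so it deletes. /oomtehitahunmo/ → oomteitaunmo.
Rule 3 (nasal place assimilation): /m/ precedes the alveolar consonant /t/, so it assimilates in place to [n]. /oomteitaunmo/ → oonteitaunmo.
Rule 4 (post-nasal voicing): /t/ is a voiceless stop immediately after the nasal /n/, so it voices to [d]. /oonteitaunmo/ → oondeitaunmo.
Rule 5 (final vowel raising): /o/ is a mid vowel in word-final position, so it raises to [u]. /oondeitaunmo/ → oondeitaunmu.

oondeitaunmu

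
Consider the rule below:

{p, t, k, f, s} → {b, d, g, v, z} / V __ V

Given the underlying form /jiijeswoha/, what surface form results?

No segment of /jiijeswoha/ meets the structural description of the rule, so the form surfaces unchanged.

jiijeswoha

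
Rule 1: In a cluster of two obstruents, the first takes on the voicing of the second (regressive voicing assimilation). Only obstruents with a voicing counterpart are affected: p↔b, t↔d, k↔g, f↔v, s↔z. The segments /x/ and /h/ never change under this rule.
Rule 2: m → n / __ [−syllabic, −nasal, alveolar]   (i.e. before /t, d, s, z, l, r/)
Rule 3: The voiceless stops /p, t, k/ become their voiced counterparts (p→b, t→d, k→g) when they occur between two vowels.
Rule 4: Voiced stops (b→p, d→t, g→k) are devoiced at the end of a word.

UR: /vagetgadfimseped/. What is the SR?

vagedgatfinsebet

Rule 1 (regressive voicing assimilation): /t/ precedes the voiced obstruent /g/, so it voices to [d] by assimilation. /d/ precedes the voiceless obstruent /f/, so it devoices to [t] by assimilation. /vagetgadfimseped/ → vagedgatfimseped.
Rule 2 (nasal place assimilation): /m/ precedes the alveolar consonant /s/, so it assimilates in place to [n]. /vagedgatfimseped/ → vagedgatfinseped.
Rule 3 (intervocalic voicing): /p/ is a voiceless stop between vowels /e/ and /e/, so it voices to [b]. /vagedgatfinseped/ → vagedgatfinsebed.
Rule 4 (final devoicing): /d/ is a voiced stop in word-final position, so it devoices to [t]. /vagedgatfinsebed/ → vagedgatfinsebet.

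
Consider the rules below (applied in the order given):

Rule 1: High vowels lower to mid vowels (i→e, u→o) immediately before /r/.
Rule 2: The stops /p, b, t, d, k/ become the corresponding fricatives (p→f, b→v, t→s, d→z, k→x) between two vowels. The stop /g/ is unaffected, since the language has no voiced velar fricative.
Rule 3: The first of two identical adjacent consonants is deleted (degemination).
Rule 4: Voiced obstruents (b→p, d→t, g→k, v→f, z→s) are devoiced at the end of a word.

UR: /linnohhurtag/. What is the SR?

Rule 1 (pre-rhotic lowering): /u/ is a high vowel immediately before /r/, so it lowers to [o]. /linnohhurtag/ → linnohhortag.
Rule 2 (intervocalic spirantization): no segment meets the environment; /linnohhortag/ is unchanged.
Rule 3 (degemination): /nn/ is a geminate; the first /n/ deletes. /hh/ is a geminate; the first /h/ deletes. /linnohhortag/ → linohortag.
Rule 4 (final devoicing): /g/ is a voiced obstruent in word-final position, so it devoices to [k]. /linohortag/ → linohortak.

linohortak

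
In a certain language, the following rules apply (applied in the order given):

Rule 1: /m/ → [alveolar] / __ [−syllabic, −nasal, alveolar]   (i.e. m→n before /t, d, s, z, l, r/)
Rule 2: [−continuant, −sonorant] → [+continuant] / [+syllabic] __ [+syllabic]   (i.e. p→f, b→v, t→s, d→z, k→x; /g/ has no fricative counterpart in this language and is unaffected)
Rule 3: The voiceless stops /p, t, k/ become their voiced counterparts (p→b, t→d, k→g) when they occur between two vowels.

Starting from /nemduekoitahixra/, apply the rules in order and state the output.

Rule 1 (nasal place assimilation): /m/ precedes the alveolar consonant /d/, so it assimilates in place to [n]. /nemduekoitahixra/ → nenduekoitahixra.
Rule 2 (intervocalic spirantization): /k/ is a stop between vowels /e/ and /o/, so it spirantizes to the fricative [x]. /t/ is a stop between vowels /i/ and /a/, so it spirantizes to the fricative [s]. /nenduekoitahixra/ → nenduexoisahixra.
Rule 3 (intervocalic voicing): no segment meets the environment; /nenduexoisahixra/ is unchanged.

nenduexoisahixra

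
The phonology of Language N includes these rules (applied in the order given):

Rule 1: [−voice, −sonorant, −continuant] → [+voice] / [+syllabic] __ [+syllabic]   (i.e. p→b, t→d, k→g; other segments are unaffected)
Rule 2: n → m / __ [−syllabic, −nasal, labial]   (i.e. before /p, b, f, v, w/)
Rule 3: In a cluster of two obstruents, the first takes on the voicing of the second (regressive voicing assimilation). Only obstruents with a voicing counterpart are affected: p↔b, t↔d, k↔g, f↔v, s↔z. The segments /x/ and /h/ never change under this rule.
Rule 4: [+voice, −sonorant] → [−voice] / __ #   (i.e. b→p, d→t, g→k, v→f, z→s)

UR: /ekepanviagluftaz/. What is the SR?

egebamviagluftas

Rule 1 (intervocalic voicing): /k/ is a voiceless stop between vowels /e/ and /e/, so it voices to [g]. /p/ is a voiceless stop between vowels /e/ and /a/, so it voices to [b]. /ekepanviagluftaz/ → egebanviagluftaz.
Rule 2 (nasal place assimilation): /n/ precedes the labial consonant /v/, so it assimilates in place to [m]. /egebanviagluftaz/ → egebamviagluftaz.
Rule 3 (regressive voicing assimilation): no segment meets the environment; /egebamviagluftaz/ is unchanged.
Rule 4 (final devoicing): /z/ is a voiced obstruent in word-final position, so it devoices to [s]. /egebamviagluftaz/ → egebamviagluftas.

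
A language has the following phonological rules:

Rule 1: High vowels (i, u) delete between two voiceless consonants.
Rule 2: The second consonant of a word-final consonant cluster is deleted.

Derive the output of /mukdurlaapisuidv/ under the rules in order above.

mukdurlaapsuid

Rule 1 (high vowel syncope): /i/ is a high vowel flanked by voiceless consonants /p/ and /s/, so it deletes. /mukdurlaapisuidv/ → mukdurlaapsuidv.
Rule 2 (final cluster simplification): /v/ is the second consonant of a word-final cluster /dv/, so it deletes. /mukdurlaapsuidv/ → mukdurlaapsuid.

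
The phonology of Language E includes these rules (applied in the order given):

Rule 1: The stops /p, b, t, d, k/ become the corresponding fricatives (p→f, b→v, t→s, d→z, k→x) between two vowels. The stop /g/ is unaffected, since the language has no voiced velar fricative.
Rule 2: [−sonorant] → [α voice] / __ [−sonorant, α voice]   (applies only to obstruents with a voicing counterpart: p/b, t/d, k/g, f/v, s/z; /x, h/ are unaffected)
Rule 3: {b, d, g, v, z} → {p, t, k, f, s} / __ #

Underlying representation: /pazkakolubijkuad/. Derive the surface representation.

paskaxoluvijkuat

Rule 1 (intervocalic spirantization): /k/ is a stop between vowels /a/ and /o/, so it spirantizes to the fricative [x]. /b/ is a stop between vowels /u/ and /i/, so it spirantizes to the fricative [v]. /pazkakolubijkuad/ → pazkaxoluvijkuad.
Rule 2 (regressive voicing assimilation): /z/ precedes the voiceless obstruent /k/, so it devoices to [s] by assimilation. /pazkaxoluvijkuad/ → paskaxoluvijkuad.
Rule 3 (final devoicing): /d/ is a voiced obstruent in word-final position, so it devoices to [t]. /paskaxoluvijkuad/ → paskaxoluvijkuat.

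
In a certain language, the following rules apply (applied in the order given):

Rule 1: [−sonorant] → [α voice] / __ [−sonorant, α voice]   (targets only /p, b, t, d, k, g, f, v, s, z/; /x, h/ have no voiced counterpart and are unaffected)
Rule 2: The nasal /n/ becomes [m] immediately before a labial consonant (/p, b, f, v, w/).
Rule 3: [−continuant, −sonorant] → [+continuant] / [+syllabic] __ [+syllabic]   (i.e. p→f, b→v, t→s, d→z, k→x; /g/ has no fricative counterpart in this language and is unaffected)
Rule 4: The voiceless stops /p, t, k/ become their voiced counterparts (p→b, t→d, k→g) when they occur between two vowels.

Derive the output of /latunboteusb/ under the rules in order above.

Rule 1 (regressive voicing assimilation): /s/ precedes the voiced obstruent /b/, so it voices to [z] by assimilation. /latunboteusb/ → latunboteuzb.
Rule 2 (nasal place assimilation): /n/ precedes the labial consonant /b/, so it assimilates in place to [m]. /latunboteuzb/ → latumboteuzb.
Rule 3 (intervocalic spirantization): /t/ is a stop between vowels /a/ and /u/, so it spirantizes to the fricative [s]. /t/ is a stop between vowels /o/ and /e/, so it spirantizes to the fricative [s]. /latumboteuzb/ → lasumboseuzb.
Rule 4 (intervocalic voicing): no segment meets the environment; /lasumboseuzb/ is unchanged.

lasumboseuzb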